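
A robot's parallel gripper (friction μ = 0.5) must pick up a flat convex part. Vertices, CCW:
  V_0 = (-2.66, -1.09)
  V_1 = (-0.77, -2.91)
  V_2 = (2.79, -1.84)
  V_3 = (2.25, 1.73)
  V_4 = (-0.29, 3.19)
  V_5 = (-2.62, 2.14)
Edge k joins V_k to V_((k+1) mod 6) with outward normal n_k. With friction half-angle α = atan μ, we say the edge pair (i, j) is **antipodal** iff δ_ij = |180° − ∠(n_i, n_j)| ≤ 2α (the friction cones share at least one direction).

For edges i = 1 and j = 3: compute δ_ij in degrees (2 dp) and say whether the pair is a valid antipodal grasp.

δ = 46.62°, valid

α = atan 0.5 = 26.57°;  2α = 53.13°
edge 1: e_1 = (+3.56, +1.07);  n_1 = (+0.2878, -0.9577)
edge 3: e_3 = (-2.54, +1.46);  n_3 = (+0.4983, +0.8670)
∠(n_1, n_3) = 133.38°
δ = |180° − 133.38°| = 46.62°
46.62° ≤ 2α = 53.13°  →  valid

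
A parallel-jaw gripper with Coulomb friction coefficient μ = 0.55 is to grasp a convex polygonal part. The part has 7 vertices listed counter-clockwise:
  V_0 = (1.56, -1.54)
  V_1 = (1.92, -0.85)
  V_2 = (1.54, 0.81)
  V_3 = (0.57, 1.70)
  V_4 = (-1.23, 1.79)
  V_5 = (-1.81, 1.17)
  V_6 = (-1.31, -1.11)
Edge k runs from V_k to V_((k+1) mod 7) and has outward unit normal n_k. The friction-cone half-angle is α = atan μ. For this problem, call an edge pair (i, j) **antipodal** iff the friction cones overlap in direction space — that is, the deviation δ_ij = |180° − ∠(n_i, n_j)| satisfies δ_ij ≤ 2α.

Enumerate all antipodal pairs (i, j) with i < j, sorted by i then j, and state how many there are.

count = 8; pairs: (0,4), (0,5), (1,4), (1,5), (2,5), (2,6), (3,6), (4,6)

α = atan 0.55 = 28.81°;  2α = 57.62°
n_0 = (+0.8866, -0.4626)
n_1 = (+0.9748, +0.2231)
n_2 = (+0.6761, +0.7368)
n_3 = (+0.0499, +0.9988)
n_4 = (-0.7303, +0.6832)
n_5 = (-0.9768, -0.2142)
n_6 = (-0.1482, -0.9890)
  (0,1): δ = 139.55°  ·
  (0,2): δ = 104.98°  ·
  (0,3): δ = 65.31°  ·
  (0,4): δ = 15.54°  ✓
  (0,5): δ = 39.92°  ✓
  (0,6): δ = 109.03°  ·
  (1,2): δ = 145.43°  ·
  (1,3): δ = 105.76°  ·
  (1,4): δ = 55.98°  ✓
  (1,5): δ = 0.52°  ✓
  (1,6): δ = 68.59°  ·
  (2,3): δ = 140.33°  ·
  (2,4): δ = 90.55°  ·
  (2,5): δ = 35.09°  ✓
  (2,6): δ = 34.02°  ✓
  (3,4): δ = 130.23°  ·
  (3,5): δ = 74.77°  ·
  (3,6): δ = 5.66°  ✓
  (4,5): δ = 124.54°  ·
  (4,6): δ = 55.43°  ✓
  (5,6): δ = 110.89°  ·
antipodal pairs: 8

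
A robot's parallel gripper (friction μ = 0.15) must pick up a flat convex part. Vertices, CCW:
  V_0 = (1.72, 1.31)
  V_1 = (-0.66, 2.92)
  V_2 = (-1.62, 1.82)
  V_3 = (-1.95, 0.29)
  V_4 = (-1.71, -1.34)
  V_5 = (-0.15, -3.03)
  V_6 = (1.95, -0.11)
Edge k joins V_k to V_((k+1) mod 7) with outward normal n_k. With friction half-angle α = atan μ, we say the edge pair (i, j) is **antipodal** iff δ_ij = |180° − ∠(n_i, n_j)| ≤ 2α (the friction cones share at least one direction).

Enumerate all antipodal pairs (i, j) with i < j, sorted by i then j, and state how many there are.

α = atan 0.15 = 8.53°;  2α = 17.06°
n_0 = (+0.5603, +0.8283)
n_1 = (-0.7534, +0.6575)
n_2 = (-0.9775, +0.2108)
n_3 = (-0.9893, -0.1457)
n_4 = (-0.7348, -0.6783)
n_5 = (+0.8119, -0.5839)
n_6 = (+0.9871, +0.1599)
  (0,1): δ = 97.03°  ·
  (0,2): δ = 68.09°  ·
  (0,3): δ = 47.55°  ·
  (0,4): δ = 13.21°  ✓
  (0,5): δ = 88.35°  ·
  (0,6): δ = 133.28°  ·
  (1,2): δ = 151.06°  ·
  (1,3): δ = 130.51°  ·
  (1,4): δ = 96.18°  ·
  (1,5): δ = 5.39°  ✓
  (1,6): δ = 50.31°  ·
  (2,3): δ = 159.45°  ·
  (2,4): δ = 125.12°  ·
  (2,5): δ = 23.55°  ·
  (2,6): δ = 21.37°  ·
  (3,4): δ = 145.67°  ·
  (3,5): δ = 44.10°  ·
  (3,6): δ = 0.82°  ✓
  (4,5): δ = 78.43°  ·
  (4,6): δ = 33.51°  ·
  (5,6): δ = 135.08°  ·
antipodal pairs: 3

count = 3; pairs: (0,4), (1,5), (3,6)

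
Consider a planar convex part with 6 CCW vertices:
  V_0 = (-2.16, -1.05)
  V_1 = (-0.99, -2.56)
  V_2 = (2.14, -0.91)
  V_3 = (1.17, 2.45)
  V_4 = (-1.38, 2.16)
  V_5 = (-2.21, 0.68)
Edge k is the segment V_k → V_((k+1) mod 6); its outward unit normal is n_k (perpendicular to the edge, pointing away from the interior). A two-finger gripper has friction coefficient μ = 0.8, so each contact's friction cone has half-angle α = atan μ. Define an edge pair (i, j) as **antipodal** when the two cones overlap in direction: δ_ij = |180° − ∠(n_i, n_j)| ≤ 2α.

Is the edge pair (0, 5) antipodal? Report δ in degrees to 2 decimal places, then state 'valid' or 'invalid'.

α = atan 0.8 = 38.66°;  2α = 77.32°
edge 0: e_0 = (+1.17, -1.51);  n_0 = (-0.7905, -0.6125)
edge 5: e_5 = (+0.05, -1.73);  n_5 = (-0.9996, -0.0289)
∠(n_0, n_5) = 36.11°
δ = |180° − 36.11°| = 143.89°
143.89° > 2α = 77.32°  →  invalid

δ = 143.89°, invalid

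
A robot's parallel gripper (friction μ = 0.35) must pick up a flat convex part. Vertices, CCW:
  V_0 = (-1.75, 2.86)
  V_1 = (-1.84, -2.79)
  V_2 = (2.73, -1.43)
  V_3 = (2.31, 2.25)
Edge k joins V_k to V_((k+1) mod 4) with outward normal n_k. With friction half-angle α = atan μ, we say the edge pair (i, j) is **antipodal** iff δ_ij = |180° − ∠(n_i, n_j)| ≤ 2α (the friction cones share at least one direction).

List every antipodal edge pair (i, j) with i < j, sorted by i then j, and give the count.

count = 2; pairs: (0,2), (1,3)

α = atan 0.35 = 19.29°;  2α = 38.58°
n_0 = (-0.9999, +0.0159)
n_1 = (+0.2852, -0.9585)
n_2 = (+0.9936, +0.1134)
n_3 = (+0.1486, +0.9889)
  (0,1): δ = 72.51°  ·
  (0,2): δ = 7.42°  ✓
  (0,3): δ = 82.37°  ·
  (1,2): δ = 100.06°  ·
  (1,3): δ = 25.12°  ✓
  (2,3): δ = 105.06°  ·
antipodal pairs: 2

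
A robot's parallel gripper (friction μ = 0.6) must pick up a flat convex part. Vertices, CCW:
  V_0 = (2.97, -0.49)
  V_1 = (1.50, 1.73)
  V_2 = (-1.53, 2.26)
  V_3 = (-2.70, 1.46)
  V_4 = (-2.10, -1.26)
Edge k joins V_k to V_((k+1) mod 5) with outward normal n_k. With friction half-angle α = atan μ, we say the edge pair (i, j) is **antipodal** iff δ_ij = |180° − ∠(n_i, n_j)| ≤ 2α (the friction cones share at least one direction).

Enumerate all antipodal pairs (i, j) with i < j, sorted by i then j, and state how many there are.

count = 3; pairs: (0,3), (1,4), (2,4)

α = atan 0.6 = 30.96°;  2α = 61.93°
n_0 = (+0.8338, +0.5521)
n_1 = (+0.1723, +0.9850)
n_2 = (-0.5644, +0.8255)
n_3 = (-0.9765, -0.2154)
n_4 = (+0.1502, -0.9887)
  (0,1): δ = 133.43°  ·
  (0,2): δ = 89.15°  ·
  (0,3): δ = 21.07°  ✓
  (0,4): δ = 65.12°  ·
  (1,2): δ = 135.72°  ·
  (1,3): δ = 67.64°  ·
  (1,4): δ = 18.56°  ✓
  (2,3): δ = 111.92°  ·
  (2,4): δ = 25.73°  ✓
  (3,4): δ = 93.80°  ·
antipodal pairs: 3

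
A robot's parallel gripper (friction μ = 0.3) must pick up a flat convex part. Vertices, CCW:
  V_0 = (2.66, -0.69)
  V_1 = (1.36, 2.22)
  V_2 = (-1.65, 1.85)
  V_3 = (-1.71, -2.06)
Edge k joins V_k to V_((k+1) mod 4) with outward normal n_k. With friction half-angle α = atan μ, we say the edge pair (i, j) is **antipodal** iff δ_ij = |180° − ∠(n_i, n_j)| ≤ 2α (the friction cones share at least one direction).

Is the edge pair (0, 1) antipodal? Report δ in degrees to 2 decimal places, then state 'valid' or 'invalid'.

α = atan 0.3 = 16.70°;  2α = 33.40°
edge 0: e_0 = (-1.30, +2.91);  n_0 = (+0.9130, +0.4079)
edge 1: e_1 = (-3.01, -0.37);  n_1 = (-0.1220, +0.9925)
∠(n_0, n_1) = 72.94°
δ = |180° − 72.94°| = 107.06°
107.06° > 2α = 33.40°  →  invalid

δ = 107.06°, invalid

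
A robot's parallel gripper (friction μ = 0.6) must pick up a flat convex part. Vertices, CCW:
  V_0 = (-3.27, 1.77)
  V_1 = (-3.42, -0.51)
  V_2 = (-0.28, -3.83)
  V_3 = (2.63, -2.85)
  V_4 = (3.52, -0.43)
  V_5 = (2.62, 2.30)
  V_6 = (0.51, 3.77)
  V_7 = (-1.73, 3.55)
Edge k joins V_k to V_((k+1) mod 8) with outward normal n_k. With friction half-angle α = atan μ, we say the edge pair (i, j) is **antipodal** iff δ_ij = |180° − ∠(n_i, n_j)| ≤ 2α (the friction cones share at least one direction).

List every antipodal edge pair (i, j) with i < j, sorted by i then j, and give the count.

count = 11; pairs: (0,3), (0,4), (0,5), (1,4), (1,5), (1,6), (2,5), (2,6), (2,7), (3,7), (4,7)

α = atan 0.6 = 30.96°;  2α = 61.93°
n_0 = (-0.9978, +0.0656)
n_1 = (-0.7265, -0.6871)
n_2 = (+0.3192, -0.9477)
n_3 = (+0.9385, -0.3452)
n_4 = (+0.9497, +0.3131)
n_5 = (+0.5716, +0.8205)
n_6 = (-0.0977, +0.9952)
n_7 = (-0.7562, +0.6543)
  (0,1): δ = 132.83°  ·
  (0,2): δ = 67.62°  ·
  (0,3): δ = 16.43°  ✓
  (0,4): δ = 22.01°  ✓
  (0,5): δ = 58.90°  ✓
  (0,6): δ = 99.37°  ·
  (0,7): δ = 142.90°  ·
  (1,2): δ = 114.79°  ·
  (1,3): δ = 63.60°  ·
  (1,4): δ = 25.16°  ✓
  (1,5): δ = 11.73°  ✓
  (1,6): δ = 52.21°  ✓
  (1,7): δ = 95.73°  ·
  (2,3): δ = 128.80°  ·
  (2,4): δ = 90.37°  ·
  (2,5): δ = 53.48°  ✓
  (2,6): δ = 13.00°  ✓
  (2,7): δ = 30.52°  ✓
  (3,4): δ = 141.56°  ·
  (3,5): δ = 104.67°  ·
  (3,6): δ = 64.20°  ·
  (3,7): δ = 20.67°  ✓
  (4,5): δ = 143.11°  ·
  (4,6): δ = 102.64°  ·
  (4,7): δ = 59.11°  ✓
  (5,6): δ = 139.53°  ·
  (5,7): δ = 96.00°  ·
  (6,7): δ = 136.47°  ·
antipodal pairs: 11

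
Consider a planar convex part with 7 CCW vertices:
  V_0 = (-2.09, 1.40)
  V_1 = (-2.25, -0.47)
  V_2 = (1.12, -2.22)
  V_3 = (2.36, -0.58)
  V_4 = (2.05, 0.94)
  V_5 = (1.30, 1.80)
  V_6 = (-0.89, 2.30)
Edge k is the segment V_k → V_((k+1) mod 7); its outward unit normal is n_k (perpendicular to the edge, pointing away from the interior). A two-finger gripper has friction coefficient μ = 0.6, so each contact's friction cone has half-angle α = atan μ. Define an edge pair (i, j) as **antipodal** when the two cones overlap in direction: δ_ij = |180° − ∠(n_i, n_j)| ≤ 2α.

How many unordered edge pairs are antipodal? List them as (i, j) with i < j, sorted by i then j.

count = 7; pairs: (0,2), (0,3), (0,4), (1,3), (1,4), (1,5), (2,6)

α = atan 0.6 = 30.96°;  2α = 61.93°
n_0 = (-0.9964, +0.0853)
n_1 = (-0.4609, -0.8875)
n_2 = (+0.7977, -0.6031)
n_3 = (+0.9798, +0.1998)
n_4 = (+0.7537, +0.6573)
n_5 = (+0.2226, +0.9749)
n_6 = (-0.6000, +0.8000)
  (0,1): δ = 112.55°  ·
  (0,2): δ = 32.20°  ✓
  (0,3): δ = 16.42°  ✓
  (0,4): δ = 45.98°  ✓
  (0,5): δ = 82.03°  ·
  (0,6): δ = 131.76°  ·
  (1,2): δ = 99.65°  ·
  (1,3): δ = 51.03°  ✓
  (1,4): δ = 21.47°  ✓
  (1,5): δ = 14.58°  ✓
  (1,6): δ = 64.31°  ·
  (2,3): δ = 131.38°  ·
  (2,4): δ = 101.82°  ·
  (2,5): δ = 65.77°  ·
  (2,6): δ = 16.04°  ✓
  (3,4): δ = 150.44°  ·
  (3,5): δ = 114.39°  ·
  (3,6): δ = 64.66°  ·
  (4,5): δ = 143.95°  ·
  (4,6): δ = 94.22°  ·
  (5,6): δ = 130.27°  ·
antipodal pairs: 7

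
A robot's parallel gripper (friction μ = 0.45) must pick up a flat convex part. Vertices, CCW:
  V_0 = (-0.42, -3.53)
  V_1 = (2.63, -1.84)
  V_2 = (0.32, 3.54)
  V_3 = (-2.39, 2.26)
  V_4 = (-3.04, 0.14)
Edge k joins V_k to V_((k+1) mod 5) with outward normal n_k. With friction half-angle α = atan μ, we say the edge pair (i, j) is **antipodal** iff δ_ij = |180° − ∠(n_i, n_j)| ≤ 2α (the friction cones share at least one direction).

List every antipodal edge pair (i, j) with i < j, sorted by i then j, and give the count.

α = atan 0.45 = 24.23°;  2α = 48.46°
n_0 = (+0.4847, -0.8747)
n_1 = (+0.9189, +0.3945)
n_2 = (-0.4271, +0.9042)
n_3 = (-0.9561, +0.2931)
n_4 = (-0.8139, -0.5810)
  (0,1): δ = 95.75°  ·
  (0,2): δ = 3.71°  ✓
  (0,3): δ = 43.96°  ✓
  (0,4): δ = 96.53°  ·
  (1,2): δ = 87.95°  ·
  (1,3): δ = 40.28°  ✓
  (1,4): δ = 12.29°  ✓
  (2,3): δ = 132.33°  ·
  (2,4): δ = 79.76°  ·
  (3,4): δ = 127.43°  ·
antipodal pairs: 4

count = 4; pairs: (0,2), (0,3), (1,3), (1,4)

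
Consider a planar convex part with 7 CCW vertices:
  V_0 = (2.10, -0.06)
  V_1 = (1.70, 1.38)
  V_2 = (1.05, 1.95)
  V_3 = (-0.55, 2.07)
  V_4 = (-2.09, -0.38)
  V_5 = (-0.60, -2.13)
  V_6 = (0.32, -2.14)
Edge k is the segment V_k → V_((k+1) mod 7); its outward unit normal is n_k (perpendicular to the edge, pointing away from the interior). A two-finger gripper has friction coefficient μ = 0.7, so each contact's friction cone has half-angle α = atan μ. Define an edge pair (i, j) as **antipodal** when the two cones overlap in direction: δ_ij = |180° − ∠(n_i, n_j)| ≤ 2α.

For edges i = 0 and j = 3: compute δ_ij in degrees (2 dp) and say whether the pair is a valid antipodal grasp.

α = atan 0.7 = 34.99°;  2α = 69.98°
edge 0: e_0 = (-0.40, +1.44);  n_0 = (+0.9635, +0.2676)
edge 3: e_3 = (-1.54, -2.45);  n_3 = (-0.8466, +0.5322)
∠(n_0, n_3) = 132.32°
δ = |180° − 132.32°| = 47.68°
47.68° ≤ 2α = 69.98°  →  valid

δ = 47.68°, valid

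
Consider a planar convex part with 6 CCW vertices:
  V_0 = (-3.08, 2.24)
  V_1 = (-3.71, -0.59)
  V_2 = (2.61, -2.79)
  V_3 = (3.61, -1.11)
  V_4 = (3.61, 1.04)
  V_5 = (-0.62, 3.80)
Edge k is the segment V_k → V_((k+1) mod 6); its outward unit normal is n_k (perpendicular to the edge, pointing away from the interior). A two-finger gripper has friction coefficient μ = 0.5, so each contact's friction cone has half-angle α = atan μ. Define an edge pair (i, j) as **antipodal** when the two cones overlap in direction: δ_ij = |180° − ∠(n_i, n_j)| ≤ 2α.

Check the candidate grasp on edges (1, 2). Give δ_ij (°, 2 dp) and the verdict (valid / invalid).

δ = 101.57°, invalid

α = atan 0.5 = 26.57°;  2α = 53.13°
edge 1: e_1 = (+6.32, -2.20);  n_1 = (-0.3288, -0.9444)
edge 2: e_2 = (+1.00, +1.68);  n_2 = (+0.8593, -0.5115)
∠(n_1, n_2) = 78.43°
δ = |180° − 78.43°| = 101.57°
101.57° > 2α = 53.13°  →  invalid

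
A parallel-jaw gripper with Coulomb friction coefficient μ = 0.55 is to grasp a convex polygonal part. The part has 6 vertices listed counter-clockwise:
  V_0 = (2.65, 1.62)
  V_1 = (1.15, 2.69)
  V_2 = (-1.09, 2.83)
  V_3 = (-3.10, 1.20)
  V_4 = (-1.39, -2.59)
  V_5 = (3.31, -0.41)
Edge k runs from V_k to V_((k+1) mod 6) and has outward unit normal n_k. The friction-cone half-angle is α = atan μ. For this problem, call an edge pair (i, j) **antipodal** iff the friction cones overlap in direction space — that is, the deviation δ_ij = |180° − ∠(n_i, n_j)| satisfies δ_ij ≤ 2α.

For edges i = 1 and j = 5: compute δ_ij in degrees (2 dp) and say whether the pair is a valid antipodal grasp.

α = atan 0.55 = 28.81°;  2α = 57.62°
edge 1: e_1 = (-2.24, +0.14);  n_1 = (+0.0624, +0.9981)
edge 5: e_5 = (-0.66, +2.03);  n_5 = (+0.9510, +0.3092)
∠(n_1, n_5) = 68.41°
δ = |180° − 68.41°| = 111.59°
111.59° > 2α = 57.62°  →  invalid

δ = 111.59°, invalid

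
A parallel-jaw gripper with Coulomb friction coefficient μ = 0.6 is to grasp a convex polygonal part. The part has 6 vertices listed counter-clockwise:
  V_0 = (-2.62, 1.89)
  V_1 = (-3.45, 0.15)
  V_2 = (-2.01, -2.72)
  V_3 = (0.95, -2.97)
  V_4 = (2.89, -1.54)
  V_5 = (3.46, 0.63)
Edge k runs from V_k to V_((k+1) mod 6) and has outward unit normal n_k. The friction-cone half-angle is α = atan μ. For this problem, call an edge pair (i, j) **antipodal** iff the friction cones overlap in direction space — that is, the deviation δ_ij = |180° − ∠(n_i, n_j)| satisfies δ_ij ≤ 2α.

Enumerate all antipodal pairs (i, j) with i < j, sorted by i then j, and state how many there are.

α = atan 0.6 = 30.96°;  2α = 61.93°
n_0 = (-0.9026, +0.4305)
n_1 = (-0.8938, -0.4485)
n_2 = (-0.0842, -0.9965)
n_3 = (+0.5933, -0.8050)
n_4 = (+0.9672, -0.2541)
n_5 = (+0.2029, +0.9792)
  (0,1): δ = 127.85°  ·
  (0,2): δ = 69.33°  ·
  (0,3): δ = 28.10°  ✓
  (0,4): δ = 10.78°  ✓
  (0,5): δ = 103.79°  ·
  (1,2): δ = 121.47°  ·
  (1,3): δ = 80.25°  ·
  (1,4): δ = 41.36°  ✓
  (1,5): δ = 51.65°  ✓
  (2,3): δ = 138.78°  ·
  (2,4): δ = 99.89°  ·
  (2,5): δ = 6.88°  ✓
  (3,4): δ = 141.11°  ·
  (3,5): δ = 48.10°  ✓
  (4,5): δ = 86.99°  ·
antipodal pairs: 6

count = 6; pairs: (0,3), (0,4), (1,4), (1,5), (2,5), (3,5)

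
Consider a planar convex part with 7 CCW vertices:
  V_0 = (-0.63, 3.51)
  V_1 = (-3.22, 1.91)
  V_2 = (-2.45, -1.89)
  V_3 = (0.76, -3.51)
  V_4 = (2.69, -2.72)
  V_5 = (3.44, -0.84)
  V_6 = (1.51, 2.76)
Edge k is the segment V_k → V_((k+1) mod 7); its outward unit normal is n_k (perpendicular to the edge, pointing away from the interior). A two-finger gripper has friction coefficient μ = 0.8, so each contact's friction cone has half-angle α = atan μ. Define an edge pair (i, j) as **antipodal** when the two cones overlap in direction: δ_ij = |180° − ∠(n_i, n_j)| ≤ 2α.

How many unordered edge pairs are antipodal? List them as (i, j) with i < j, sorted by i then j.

count = 9; pairs: (0,2), (0,3), (0,4), (1,4), (1,5), (1,6), (2,5), (2,6), (3,6)

α = atan 0.8 = 38.66°;  2α = 77.32°
n_0 = (-0.5256, +0.8508)
n_1 = (-0.9801, -0.1986)
n_2 = (-0.4505, -0.8928)
n_3 = (+0.3788, -0.9255)
n_4 = (+0.9288, -0.3705)
n_5 = (+0.8813, +0.4725)
n_6 = (+0.3307, +0.9437)
  (0,1): δ = 110.25°  ·
  (0,2): δ = 58.48°  ✓
  (0,3): δ = 9.45°  ✓
  (0,4): δ = 36.55°  ✓
  (0,5): δ = 86.49°  ·
  (0,6): δ = 128.98°  ·
  (1,2): δ = 128.23°  ·
  (1,3): δ = 79.19°  ·
  (1,4): δ = 33.20°  ✓
  (1,5): δ = 16.74°  ✓
  (1,6): δ = 59.23°  ✓
  (2,3): δ = 130.96°  ·
  (2,4): δ = 84.97°  ·
  (2,5): δ = 35.02°  ✓
  (2,6): δ = 7.46°  ✓
  (3,4): δ = 134.01°  ·
  (3,5): δ = 84.06°  ·
  (3,6): δ = 41.57°  ✓
  (4,5): δ = 130.05°  ·
  (4,6): δ = 87.57°  ·
  (5,6): δ = 137.51°  ·
antipodal pairs: 9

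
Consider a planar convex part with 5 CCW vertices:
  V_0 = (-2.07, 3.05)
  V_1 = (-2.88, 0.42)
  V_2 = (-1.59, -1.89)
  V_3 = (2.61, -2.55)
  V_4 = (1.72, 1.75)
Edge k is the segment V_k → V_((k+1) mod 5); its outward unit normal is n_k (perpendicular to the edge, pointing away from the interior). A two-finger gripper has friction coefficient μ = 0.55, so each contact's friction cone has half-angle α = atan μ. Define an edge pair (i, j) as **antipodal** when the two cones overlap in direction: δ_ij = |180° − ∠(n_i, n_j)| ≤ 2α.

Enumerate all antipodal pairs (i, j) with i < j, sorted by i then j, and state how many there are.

α = atan 0.55 = 28.81°;  2α = 57.62°
n_0 = (-0.9557, +0.2943)
n_1 = (-0.8731, -0.4876)
n_2 = (-0.1552, -0.9879)
n_3 = (+0.9792, +0.2027)
n_4 = (+0.3245, +0.9459)
  (0,1): δ = 133.70°  ·
  (0,2): δ = 81.81°  ·
  (0,3): δ = 28.81°  ✓
  (0,4): δ = 88.19°  ·
  (1,2): δ = 128.11°  ·
  (1,3): δ = 17.49°  ✓
  (1,4): δ = 41.89°  ✓
  (2,3): δ = 69.38°  ·
  (2,4): δ = 10.00°  ✓
  (3,4): δ = 120.63°  ·
antipodal pairs: 4

count = 4; pairs: (0,3), (1,3), (1,4), (2,4)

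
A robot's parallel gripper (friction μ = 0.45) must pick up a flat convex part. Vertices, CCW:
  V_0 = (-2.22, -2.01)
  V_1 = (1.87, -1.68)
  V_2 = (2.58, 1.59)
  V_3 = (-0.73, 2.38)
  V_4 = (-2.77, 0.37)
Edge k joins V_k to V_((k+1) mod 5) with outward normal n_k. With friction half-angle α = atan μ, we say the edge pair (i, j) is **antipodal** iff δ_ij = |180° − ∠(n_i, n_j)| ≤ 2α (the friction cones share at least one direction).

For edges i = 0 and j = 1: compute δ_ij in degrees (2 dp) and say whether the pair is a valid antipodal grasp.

α = atan 0.45 = 24.23°;  2α = 48.46°
edge 0: e_0 = (+4.09, +0.33);  n_0 = (+0.0804, -0.9968)
edge 1: e_1 = (+0.71, +3.27);  n_1 = (+0.9772, -0.2122)
∠(n_0, n_1) = 73.14°
δ = |180° − 73.14°| = 106.86°
106.86° > 2α = 48.46°  →  invalid

δ = 106.86°, invalid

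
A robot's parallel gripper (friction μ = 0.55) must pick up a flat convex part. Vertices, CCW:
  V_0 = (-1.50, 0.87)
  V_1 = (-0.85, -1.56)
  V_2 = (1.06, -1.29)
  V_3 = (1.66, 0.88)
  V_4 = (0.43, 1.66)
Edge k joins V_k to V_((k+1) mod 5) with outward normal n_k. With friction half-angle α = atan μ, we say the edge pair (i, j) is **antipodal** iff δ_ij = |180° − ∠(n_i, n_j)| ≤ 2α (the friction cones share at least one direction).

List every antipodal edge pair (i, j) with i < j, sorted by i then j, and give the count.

α = atan 0.55 = 28.81°;  2α = 57.62°
n_0 = (-0.9660, -0.2584)
n_1 = (+0.1400, -0.9902)
n_2 = (+0.9638, -0.2665)
n_3 = (+0.5355, +0.8445)
n_4 = (-0.3788, +0.9255)
  (0,1): δ = 96.93°  ·
  (0,2): δ = 30.43°  ✓
  (0,3): δ = 42.64°  ✓
  (0,4): δ = 97.29°  ·
  (1,2): δ = 113.50°  ·
  (1,3): δ = 40.43°  ✓
  (1,4): δ = 14.21°  ✓
  (2,3): δ = 106.92°  ·
  (2,4): δ = 52.28°  ✓
  (3,4): δ = 125.36°  ·
antipodal pairs: 5

count = 5; pairs: (0,2), (0,3), (1,3), (1,4), (2,4)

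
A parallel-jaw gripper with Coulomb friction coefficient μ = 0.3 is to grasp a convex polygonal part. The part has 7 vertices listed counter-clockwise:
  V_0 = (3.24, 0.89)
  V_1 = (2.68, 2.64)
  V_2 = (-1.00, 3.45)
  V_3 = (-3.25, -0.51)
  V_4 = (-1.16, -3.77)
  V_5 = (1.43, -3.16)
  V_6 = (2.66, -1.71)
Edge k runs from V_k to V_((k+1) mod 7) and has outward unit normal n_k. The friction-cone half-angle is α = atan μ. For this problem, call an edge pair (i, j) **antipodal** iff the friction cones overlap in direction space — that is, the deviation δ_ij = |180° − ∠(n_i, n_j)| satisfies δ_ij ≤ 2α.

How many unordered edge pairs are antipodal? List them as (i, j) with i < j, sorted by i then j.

α = atan 0.3 = 16.70°;  2α = 33.40°
n_0 = (+0.9524, +0.3048)
n_1 = (+0.2150, +0.9766)
n_2 = (-0.8695, +0.4940)
n_3 = (-0.8418, -0.5397)
n_4 = (+0.2292, -0.9734)
n_5 = (+0.7626, -0.6469)
n_6 = (+0.9760, -0.2177)
  (0,1): δ = 120.16°  ·
  (0,2): δ = 47.35°  ·
  (0,3): δ = 14.92°  ✓
  (0,4): δ = 85.51°  ·
  (0,5): δ = 121.95°  ·
  (0,6): δ = 149.68°  ·
  (1,2): δ = 107.19°  ·
  (1,3): δ = 44.92°  ·
  (1,4): δ = 25.67°  ✓
  (1,5): δ = 62.11°  ·
  (1,6): δ = 89.84°  ·
  (2,3): δ = 117.73°  ·
  (2,4): δ = 47.14°  ·
  (2,5): δ = 10.70°  ✓
  (2,6): δ = 17.03°  ✓
  (3,4): δ = 109.41°  ·
  (3,5): δ = 72.97°  ·
  (3,6): δ = 45.24°  ·
  (4,5): δ = 143.56°  ·
  (4,6): δ = 115.83°  ·
  (5,6): δ = 152.27°  ·
antipodal pairs: 4

count = 4; pairs: (0,3), (1,4), (2,5), (2,6)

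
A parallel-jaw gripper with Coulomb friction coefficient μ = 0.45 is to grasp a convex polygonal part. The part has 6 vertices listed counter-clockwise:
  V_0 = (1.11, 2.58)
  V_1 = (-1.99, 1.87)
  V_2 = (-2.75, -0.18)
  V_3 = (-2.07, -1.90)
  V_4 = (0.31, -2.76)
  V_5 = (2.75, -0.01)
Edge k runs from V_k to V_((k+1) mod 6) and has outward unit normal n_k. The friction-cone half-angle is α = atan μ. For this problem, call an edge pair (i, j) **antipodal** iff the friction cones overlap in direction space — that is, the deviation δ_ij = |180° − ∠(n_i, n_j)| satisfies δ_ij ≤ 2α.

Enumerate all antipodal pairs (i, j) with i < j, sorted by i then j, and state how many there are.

α = atan 0.45 = 24.23°;  2α = 48.46°
n_0 = (-0.2233, +0.9748)
n_1 = (-0.9376, +0.3476)
n_2 = (-0.9300, -0.3677)
n_3 = (-0.3398, -0.9405)
n_4 = (+0.7480, -0.6637)
n_5 = (+0.8449, +0.5350)
  (0,1): δ = 123.24°  ·
  (0,2): δ = 81.33°  ·
  (0,3): δ = 32.77°  ✓
  (0,4): δ = 35.52°  ✓
  (0,5): δ = 109.44°  ·
  (1,2): δ = 138.09°  ·
  (1,3): δ = 89.53°  ·
  (1,4): δ = 21.24°  ✓
  (1,5): δ = 52.68°  ·
  (2,3): δ = 131.44°  ·
  (2,4): δ = 63.15°  ·
  (2,5): δ = 10.77°  ✓
  (3,4): δ = 111.71°  ·
  (3,5): δ = 37.79°  ✓
  (4,5): δ = 106.08°  ·
antipodal pairs: 5

count = 5; pairs: (0,3), (0,4), (1,4), (2,5), (3,5)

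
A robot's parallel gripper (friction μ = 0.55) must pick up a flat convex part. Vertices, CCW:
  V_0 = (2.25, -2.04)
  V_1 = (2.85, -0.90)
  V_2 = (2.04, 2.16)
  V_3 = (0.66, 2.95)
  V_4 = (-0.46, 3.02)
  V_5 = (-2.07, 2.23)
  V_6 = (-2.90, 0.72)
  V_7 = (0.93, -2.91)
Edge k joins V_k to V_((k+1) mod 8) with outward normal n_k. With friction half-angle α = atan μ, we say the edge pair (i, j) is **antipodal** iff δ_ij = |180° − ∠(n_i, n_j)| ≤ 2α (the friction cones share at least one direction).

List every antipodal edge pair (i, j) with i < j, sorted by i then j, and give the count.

count = 9; pairs: (0,4), (0,5), (1,5), (1,6), (2,6), (3,6), (3,7), (4,7), (5,7)

α = atan 0.55 = 28.81°;  2α = 57.62°
n_0 = (+0.8849, -0.4657)
n_1 = (+0.9667, +0.2559)
n_2 = (+0.4968, +0.8679)
n_3 = (+0.0624, +0.9981)
n_4 = (-0.4405, +0.8977)
n_5 = (-0.8763, +0.4817)
n_6 = (-0.6879, -0.7258)
n_7 = (+0.5503, -0.8350)
  (0,1): δ = 137.41°  ·
  (0,2): δ = 92.03°  ·
  (0,3): δ = 65.82°  ·
  (0,4): δ = 36.11°  ✓
  (0,5): δ = 1.04°  ✓
  (0,6): δ = 74.29°  ·
  (0,7): δ = 151.15°  ·
  (1,2): δ = 134.62°  ·
  (1,3): δ = 108.40°  ·
  (1,4): δ = 78.69°  ·
  (1,5): δ = 43.62°  ✓
  (1,6): δ = 31.71°  ✓
  (1,7): δ = 108.56°  ·
  (2,3): δ = 153.79°  ·
  (2,4): δ = 124.07°  ·
  (2,5): δ = 89.01°  ·
  (2,6): δ = 13.67°  ✓
  (2,7): δ = 63.18°  ·
  (3,4): δ = 150.29°  ·
  (3,5): δ = 115.22°  ·
  (3,6): δ = 39.89°  ✓
  (3,7): δ = 36.96°  ✓
  (4,5): δ = 144.93°  ·
  (4,6): δ = 69.60°  ·
  (4,7): δ = 7.25°  ✓
  (5,6): δ = 104.67°  ·
  (5,7): δ = 27.82°  ✓
  (6,7): δ = 103.15°  ·
antipodal pairs: 9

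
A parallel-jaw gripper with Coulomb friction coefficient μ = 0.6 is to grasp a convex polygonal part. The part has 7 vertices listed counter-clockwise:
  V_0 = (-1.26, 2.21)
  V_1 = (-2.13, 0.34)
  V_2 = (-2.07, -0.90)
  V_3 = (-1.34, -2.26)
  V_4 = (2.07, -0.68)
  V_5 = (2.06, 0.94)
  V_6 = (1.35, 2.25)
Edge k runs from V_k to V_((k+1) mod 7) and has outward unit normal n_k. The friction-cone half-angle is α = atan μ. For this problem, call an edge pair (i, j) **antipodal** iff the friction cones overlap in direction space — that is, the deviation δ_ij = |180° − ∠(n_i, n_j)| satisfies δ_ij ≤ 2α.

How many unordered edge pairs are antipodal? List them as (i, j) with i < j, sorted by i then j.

α = atan 0.6 = 30.96°;  2α = 61.93°
n_0 = (-0.9067, +0.4218)
n_1 = (-0.9988, -0.0483)
n_2 = (-0.8811, -0.4729)
n_3 = (+0.4204, -0.9073)
n_4 = (+1.0000, +0.0062)
n_5 = (+0.8792, +0.4765)
n_6 = (-0.0153, +0.9999)
  (0,1): δ = 152.28°  ·
  (0,2): δ = 126.82°  ·
  (0,3): δ = 40.19°  ✓
  (0,4): δ = 25.30°  ✓
  (0,5): δ = 53.41°  ✓
  (0,6): δ = 115.83°  ·
  (1,2): δ = 154.54°  ·
  (1,3): δ = 67.91°  ·
  (1,4): δ = 2.42°  ✓
  (1,5): δ = 25.69°  ✓
  (1,6): δ = 88.11°  ·
  (2,3): δ = 93.37°  ·
  (2,4): δ = 27.87°  ✓
  (2,5): δ = 0.23°  ✓
  (2,6): δ = 62.65°  ·
  (3,4): δ = 114.51°  ·
  (3,5): δ = 86.40°  ·
  (3,6): δ = 23.98°  ✓
  (4,5): δ = 151.90°  ·
  (4,6): δ = 89.48°  ·
  (5,6): δ = 117.58°  ·
antipodal pairs: 8

count = 8; pairs: (0,3), (0,4), (0,5), (1,4), (1,5), (2,4), (2,5), (3,6)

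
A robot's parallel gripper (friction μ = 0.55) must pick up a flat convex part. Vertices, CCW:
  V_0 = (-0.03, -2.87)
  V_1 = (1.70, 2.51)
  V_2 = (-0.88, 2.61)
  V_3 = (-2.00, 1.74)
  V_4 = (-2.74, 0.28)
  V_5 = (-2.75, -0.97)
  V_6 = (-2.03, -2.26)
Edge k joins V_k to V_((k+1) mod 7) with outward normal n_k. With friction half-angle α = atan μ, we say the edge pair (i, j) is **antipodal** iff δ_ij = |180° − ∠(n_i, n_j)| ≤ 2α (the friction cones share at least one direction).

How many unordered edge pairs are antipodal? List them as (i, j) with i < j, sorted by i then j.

α = atan 0.55 = 28.81°;  2α = 57.62°
n_0 = (+0.9520, -0.3061)
n_1 = (+0.0387, +0.9992)
n_2 = (-0.6135, +0.7897)
n_3 = (-0.8920, +0.4521)
n_4 = (-1.0000, +0.0080)
n_5 = (-0.8732, -0.4874)
n_6 = (-0.2917, -0.9565)
  (0,1): δ = 74.39°  ·
  (0,2): δ = 34.33°  ✓
  (0,3): δ = 9.05°  ✓
  (0,4): δ = 17.37°  ✓
  (0,5): δ = 46.99°  ✓
  (0,6): δ = 90.86°  ·
  (1,2): δ = 139.94°  ·
  (1,3): δ = 114.66°  ·
  (1,4): δ = 88.24°  ·
  (1,5): δ = 58.61°  ·
  (1,6): δ = 14.74°  ✓
  (2,3): δ = 154.72°  ·
  (2,4): δ = 128.30°  ·
  (2,5): δ = 98.67°  ·
  (2,6): δ = 54.80°  ✓
  (3,4): δ = 153.58°  ·
  (3,5): δ = 123.95°  ·
  (3,6): δ = 80.08°  ·
  (4,5): δ = 150.37°  ·
  (4,6): δ = 106.50°  ·
  (5,6): δ = 136.13°  ·
antipodal pairs: 6

count = 6; pairs: (0,2), (0,3), (0,4), (0,5), (1,6), (2,6)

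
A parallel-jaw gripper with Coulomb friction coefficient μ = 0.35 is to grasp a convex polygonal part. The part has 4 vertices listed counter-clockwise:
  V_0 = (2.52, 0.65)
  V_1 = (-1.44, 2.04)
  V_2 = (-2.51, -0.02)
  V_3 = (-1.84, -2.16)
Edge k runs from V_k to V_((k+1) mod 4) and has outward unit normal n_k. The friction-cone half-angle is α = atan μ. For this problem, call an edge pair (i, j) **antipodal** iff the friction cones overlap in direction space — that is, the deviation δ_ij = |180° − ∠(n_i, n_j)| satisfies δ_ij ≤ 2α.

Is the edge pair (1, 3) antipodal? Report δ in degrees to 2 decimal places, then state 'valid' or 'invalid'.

α = atan 0.35 = 19.29°;  2α = 38.58°
edge 1: e_1 = (-1.07, -2.06);  n_1 = (-0.8874, +0.4609)
edge 3: e_3 = (+4.36, +2.81);  n_3 = (+0.5417, -0.8406)
∠(n_1, n_3) = 150.25°
δ = |180° − 150.25°| = 29.75°
29.75° ≤ 2α = 38.58°  →  valid

δ = 29.75°, valid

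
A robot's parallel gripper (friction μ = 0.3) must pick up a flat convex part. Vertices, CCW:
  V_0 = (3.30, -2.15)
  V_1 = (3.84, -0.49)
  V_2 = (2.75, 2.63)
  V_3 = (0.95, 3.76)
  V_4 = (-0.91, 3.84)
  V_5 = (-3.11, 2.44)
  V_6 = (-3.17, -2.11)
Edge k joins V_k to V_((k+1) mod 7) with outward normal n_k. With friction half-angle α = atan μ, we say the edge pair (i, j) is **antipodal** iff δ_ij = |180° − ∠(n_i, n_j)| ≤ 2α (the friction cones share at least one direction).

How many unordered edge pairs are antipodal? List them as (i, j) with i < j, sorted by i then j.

α = atan 0.3 = 16.70°;  2α = 33.40°
n_0 = (+0.9509, -0.3093)
n_1 = (+0.9440, +0.3298)
n_2 = (+0.5317, +0.8469)
n_3 = (+0.0430, +0.9991)
n_4 = (-0.5369, +0.8437)
n_5 = (-0.9999, +0.0132)
n_6 = (-0.0062, -1.0000)
  (0,1): δ = 142.72°  ·
  (0,2): δ = 104.10°  ·
  (0,3): δ = 74.44°  ·
  (0,4): δ = 39.51°  ·
  (0,5): δ = 17.26°  ✓
  (0,6): δ = 107.67°  ·
  (1,2): δ = 141.38°  ·
  (1,3): δ = 111.72°  ·
  (1,4): δ = 76.79°  ·
  (1,5): δ = 20.01°  ✓
  (1,6): δ = 70.39°  ·
  (2,3): δ = 150.34°  ·
  (2,4): δ = 115.41°  ·
  (2,5): δ = 58.64°  ·
  (2,6): δ = 31.77°  ✓
  (3,4): δ = 145.07°  ·
  (3,5): δ = 88.29°  ·
  (3,6): δ = 2.11°  ✓
  (4,5): δ = 123.23°  ·
  (4,6): δ = 32.83°  ✓
  (5,6): δ = 89.60°  ·
antipodal pairs: 5

count = 5; pairs: (0,5), (1,5), (2,6), (3,6), (4,6)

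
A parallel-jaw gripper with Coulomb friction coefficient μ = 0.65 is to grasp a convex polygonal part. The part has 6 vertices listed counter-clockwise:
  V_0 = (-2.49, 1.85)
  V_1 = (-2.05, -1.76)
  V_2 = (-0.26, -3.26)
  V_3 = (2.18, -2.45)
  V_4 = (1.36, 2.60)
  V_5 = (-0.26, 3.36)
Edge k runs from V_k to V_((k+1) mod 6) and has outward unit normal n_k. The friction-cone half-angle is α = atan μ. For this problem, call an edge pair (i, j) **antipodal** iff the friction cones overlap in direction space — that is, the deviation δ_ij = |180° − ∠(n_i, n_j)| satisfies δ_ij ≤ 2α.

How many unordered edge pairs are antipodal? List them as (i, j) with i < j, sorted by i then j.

count = 7; pairs: (0,3), (0,4), (1,3), (1,4), (2,4), (2,5), (3,5)

α = atan 0.65 = 33.02°;  2α = 66.05°
n_0 = (-0.9927, -0.1210)
n_1 = (-0.6423, -0.7665)
n_2 = (+0.3151, -0.9491)
n_3 = (+0.9871, +0.1603)
n_4 = (+0.4247, +0.9053)
n_5 = (-0.5607, +0.8280)
  (0,1): δ = 136.91°  ·
  (0,2): δ = 78.58°  ·
  (0,3): δ = 2.27°  ✓
  (0,4): δ = 57.92°  ✓
  (0,5): δ = 117.15°  ·
  (1,2): δ = 121.67°  ·
  (1,3): δ = 40.81°  ✓
  (1,4): δ = 14.83°  ✓
  (1,5): δ = 74.07°  ·
  (2,3): δ = 99.14°  ·
  (2,4): δ = 43.50°  ✓
  (2,5): δ = 15.74°  ✓
  (3,4): δ = 124.36°  ·
  (3,5): δ = 65.12°  ✓
  (4,5): δ = 120.76°  ·
antipodal pairs: 7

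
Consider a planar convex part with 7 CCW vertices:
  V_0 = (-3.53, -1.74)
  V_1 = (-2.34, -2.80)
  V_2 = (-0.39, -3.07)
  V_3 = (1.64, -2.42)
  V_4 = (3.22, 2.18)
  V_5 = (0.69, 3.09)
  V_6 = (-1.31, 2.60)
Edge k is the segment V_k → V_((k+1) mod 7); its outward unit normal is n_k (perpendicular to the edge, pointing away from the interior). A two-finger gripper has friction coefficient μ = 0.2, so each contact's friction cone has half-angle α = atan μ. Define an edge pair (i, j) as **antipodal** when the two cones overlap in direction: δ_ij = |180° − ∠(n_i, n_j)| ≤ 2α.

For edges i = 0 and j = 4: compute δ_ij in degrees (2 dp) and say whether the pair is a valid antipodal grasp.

α = atan 0.2 = 11.31°;  2α = 22.62°
edge 0: e_0 = (+1.19, -1.06);  n_0 = (-0.6651, -0.7467)
edge 4: e_4 = (-2.53, +0.91);  n_4 = (+0.3385, +0.9410)
∠(n_0, n_4) = 158.09°
δ = |180° − 158.09°| = 21.91°
21.91° ≤ 2α = 22.62°  →  valid

δ = 21.91°, valid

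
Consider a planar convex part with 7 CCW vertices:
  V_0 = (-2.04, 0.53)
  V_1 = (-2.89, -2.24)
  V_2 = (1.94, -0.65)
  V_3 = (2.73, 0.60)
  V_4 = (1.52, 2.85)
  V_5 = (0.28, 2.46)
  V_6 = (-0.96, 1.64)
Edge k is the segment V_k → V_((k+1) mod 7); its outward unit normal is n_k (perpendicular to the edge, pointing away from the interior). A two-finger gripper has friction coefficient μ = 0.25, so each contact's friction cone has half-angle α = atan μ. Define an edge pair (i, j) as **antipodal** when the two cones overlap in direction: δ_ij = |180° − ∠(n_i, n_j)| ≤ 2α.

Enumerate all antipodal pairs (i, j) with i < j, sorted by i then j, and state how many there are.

α = atan 0.25 = 14.04°;  2α = 28.07°
n_0 = (-0.9560, +0.2934)
n_1 = (+0.3127, -0.9499)
n_2 = (+0.8453, -0.5342)
n_3 = (+0.8807, +0.4736)
n_4 = (-0.3000, +0.9539)
n_5 = (-0.5516, +0.8341)
n_6 = (-0.7167, +0.6974)
  (0,1): δ = 54.72°  ·
  (0,2): δ = 15.23°  ✓
  (0,3): δ = 45.33°  ·
  (0,4): δ = 124.52°  ·
  (0,5): δ = 140.54°  ·
  (0,6): δ = 152.84°  ·
  (1,2): δ = 140.51°  ·
  (1,3): δ = 79.95°  ·
  (1,4): δ = 0.76°  ✓
  (1,5): δ = 15.26°  ✓
  (1,6): δ = 27.56°  ✓
  (2,3): δ = 119.44°  ·
  (2,4): δ = 40.25°  ·
  (2,5): δ = 24.23°  ✓
  (2,6): δ = 11.92°  ✓
  (3,4): δ = 100.81°  ·
  (3,5): δ = 84.79°  ·
  (3,6): δ = 72.49°  ·
  (4,5): δ = 163.98°  ·
  (4,6): δ = 151.67°  ·
  (5,6): δ = 167.69°  ·
antipodal pairs: 6

count = 6; pairs: (0,2), (1,4), (1,5), (1,6), (2,5), (2,6)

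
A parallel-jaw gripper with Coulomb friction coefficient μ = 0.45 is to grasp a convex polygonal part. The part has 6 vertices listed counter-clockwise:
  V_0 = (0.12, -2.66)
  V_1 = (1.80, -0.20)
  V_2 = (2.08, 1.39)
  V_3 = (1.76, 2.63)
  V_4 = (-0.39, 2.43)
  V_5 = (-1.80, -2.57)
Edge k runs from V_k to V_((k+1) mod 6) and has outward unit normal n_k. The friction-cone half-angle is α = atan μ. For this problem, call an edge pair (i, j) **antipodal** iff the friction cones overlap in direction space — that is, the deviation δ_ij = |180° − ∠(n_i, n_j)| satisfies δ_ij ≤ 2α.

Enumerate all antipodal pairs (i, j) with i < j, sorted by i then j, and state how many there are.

count = 4; pairs: (0,4), (1,4), (2,4), (3,5)

α = atan 0.45 = 24.23°;  2α = 48.46°
n_0 = (+0.8258, -0.5640)
n_1 = (+0.9848, -0.1734)
n_2 = (+0.9683, +0.2499)
n_3 = (-0.0926, +0.9957)
n_4 = (-0.9625, +0.2714)
n_5 = (-0.0468, -0.9989)
  (0,1): δ = 155.66°  ·
  (0,2): δ = 131.20°  ·
  (0,3): δ = 50.36°  ·
  (0,4): δ = 18.58°  ✓
  (0,5): δ = 121.65°  ·
  (1,2): δ = 155.54°  ·
  (1,3): δ = 74.70°  ·
  (1,4): δ = 5.76°  ✓
  (1,5): δ = 97.30°  ·
  (2,3): δ = 99.16°  ·
  (2,4): δ = 30.22°  ✓
  (2,5): δ = 72.85°  ·
  (3,4): δ = 111.06°  ·
  (3,5): δ = 8.00°  ✓
  (4,5): δ = 76.94°  ·
antipodal pairs: 4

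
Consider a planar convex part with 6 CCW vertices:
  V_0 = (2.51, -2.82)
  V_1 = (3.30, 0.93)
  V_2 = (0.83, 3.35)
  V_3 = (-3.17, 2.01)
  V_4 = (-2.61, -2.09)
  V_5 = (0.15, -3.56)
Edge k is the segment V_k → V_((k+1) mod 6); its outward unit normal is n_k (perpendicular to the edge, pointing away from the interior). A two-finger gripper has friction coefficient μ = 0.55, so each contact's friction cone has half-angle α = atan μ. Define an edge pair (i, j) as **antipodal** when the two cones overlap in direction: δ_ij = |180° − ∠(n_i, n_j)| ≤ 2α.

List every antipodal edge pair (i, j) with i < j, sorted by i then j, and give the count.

α = atan 0.55 = 28.81°;  2α = 57.62°
n_0 = (+0.9785, -0.2061)
n_1 = (+0.6998, +0.7143)
n_2 = (-0.3176, +0.9482)
n_3 = (-0.9908, -0.1353)
n_4 = (-0.4701, -0.8826)
n_5 = (+0.2992, -0.9542)
  (0,1): δ = 122.52°  ·
  (0,2): δ = 59.58°  ·
  (0,3): δ = 19.67°  ✓
  (0,4): δ = 73.86°  ·
  (0,5): δ = 119.31°  ·
  (1,2): δ = 117.06°  ·
  (1,3): δ = 37.81°  ✓
  (1,4): δ = 16.37°  ✓
  (1,5): δ = 61.82°  ·
  (2,3): δ = 100.74°  ·
  (2,4): δ = 46.56°  ✓
  (2,5): δ = 1.11°  ✓
  (3,4): δ = 125.82°  ·
  (3,5): δ = 80.37°  ·
  (4,5): δ = 134.55°  ·
antipodal pairs: 5

count = 5; pairs: (0,3), (1,3), (1,4), (2,4), (2,5)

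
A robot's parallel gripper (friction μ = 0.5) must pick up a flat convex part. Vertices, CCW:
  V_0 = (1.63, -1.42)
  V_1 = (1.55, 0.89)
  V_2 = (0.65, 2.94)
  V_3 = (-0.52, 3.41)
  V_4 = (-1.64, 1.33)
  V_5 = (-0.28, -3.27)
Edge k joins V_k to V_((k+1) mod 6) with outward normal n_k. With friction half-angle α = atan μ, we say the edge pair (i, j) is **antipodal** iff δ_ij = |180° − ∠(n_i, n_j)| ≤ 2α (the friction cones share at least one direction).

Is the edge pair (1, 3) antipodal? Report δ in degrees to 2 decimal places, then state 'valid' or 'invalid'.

α = atan 0.5 = 26.57°;  2α = 53.13°
edge 1: e_1 = (-0.90, +2.05);  n_1 = (+0.9156, +0.4020)
edge 3: e_3 = (-1.12, -2.08);  n_3 = (-0.8805, +0.4741)
∠(n_1, n_3) = 128.00°
δ = |180° − 128.00°| = 52.00°
52.00° ≤ 2α = 53.13°  →  valid

δ = 52.00°, valid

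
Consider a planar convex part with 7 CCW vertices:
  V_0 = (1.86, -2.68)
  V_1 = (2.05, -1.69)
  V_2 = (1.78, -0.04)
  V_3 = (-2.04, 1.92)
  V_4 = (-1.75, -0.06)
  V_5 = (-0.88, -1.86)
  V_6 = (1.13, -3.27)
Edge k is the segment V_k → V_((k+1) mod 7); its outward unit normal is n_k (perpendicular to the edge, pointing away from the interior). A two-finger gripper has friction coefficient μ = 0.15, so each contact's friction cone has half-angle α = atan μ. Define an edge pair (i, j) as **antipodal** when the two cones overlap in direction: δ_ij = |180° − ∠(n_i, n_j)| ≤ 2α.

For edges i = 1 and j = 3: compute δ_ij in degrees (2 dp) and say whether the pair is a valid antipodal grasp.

δ = 0.96°, valid

α = atan 0.15 = 8.53°;  2α = 17.06°
edge 1: e_1 = (-0.27, +1.65);  n_1 = (+0.9869, +0.1615)
edge 3: e_3 = (+0.29, -1.98);  n_3 = (-0.9894, -0.1449)
∠(n_1, n_3) = 179.04°
δ = |180° − 179.04°| = 0.96°
0.96° ≤ 2α = 17.06°  →  valid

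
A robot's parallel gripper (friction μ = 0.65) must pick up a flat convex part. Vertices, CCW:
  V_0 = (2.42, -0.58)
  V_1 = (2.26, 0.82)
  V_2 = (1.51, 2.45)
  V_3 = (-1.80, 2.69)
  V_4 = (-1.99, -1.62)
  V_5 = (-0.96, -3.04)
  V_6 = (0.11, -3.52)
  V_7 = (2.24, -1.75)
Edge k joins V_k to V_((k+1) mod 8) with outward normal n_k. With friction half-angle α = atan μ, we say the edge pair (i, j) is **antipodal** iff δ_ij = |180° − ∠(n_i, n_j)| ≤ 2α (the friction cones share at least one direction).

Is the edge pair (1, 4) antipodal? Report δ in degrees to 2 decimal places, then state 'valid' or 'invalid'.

α = atan 0.65 = 33.02°;  2α = 66.05°
edge 1: e_1 = (-0.75, +1.63);  n_1 = (+0.9084, +0.4180)
edge 4: e_4 = (+1.03, -1.42);  n_4 = (-0.8095, -0.5872)
∠(n_1, n_4) = 168.75°
δ = |180° − 168.75°| = 11.25°
11.25° ≤ 2α = 66.05°  →  valid

δ = 11.25°, valid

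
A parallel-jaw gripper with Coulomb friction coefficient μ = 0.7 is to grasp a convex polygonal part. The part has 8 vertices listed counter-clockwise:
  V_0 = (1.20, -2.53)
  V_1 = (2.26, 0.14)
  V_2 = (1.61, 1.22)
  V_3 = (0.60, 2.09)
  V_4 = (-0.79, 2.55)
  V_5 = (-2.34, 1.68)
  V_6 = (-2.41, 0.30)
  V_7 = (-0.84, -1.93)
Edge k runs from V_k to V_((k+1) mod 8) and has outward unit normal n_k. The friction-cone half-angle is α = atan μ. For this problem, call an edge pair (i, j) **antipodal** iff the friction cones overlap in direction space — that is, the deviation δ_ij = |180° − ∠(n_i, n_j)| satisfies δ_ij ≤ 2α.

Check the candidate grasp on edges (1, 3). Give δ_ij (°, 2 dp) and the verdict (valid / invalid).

α = atan 0.7 = 34.99°;  2α = 69.98°
edge 1: e_1 = (-0.65, +1.08);  n_1 = (+0.8568, +0.5157)
edge 3: e_3 = (-1.39, +0.46);  n_3 = (+0.3142, +0.9494)
∠(n_1, n_3) = 40.65°
δ = |180° − 40.65°| = 139.35°
139.35° > 2α = 69.98°  →  invalid

δ = 139.35°, invalid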